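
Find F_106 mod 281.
273

Matrix identity: Q^n = [[F_(n+1), F_n], [F_n, F_(n-1)]] with Q = [[1,1],[1,0]].
n = 106 = 1101010₂. Square-and-multiply, entries mod 281:
Q^1 = [[1,1],[1,0]]
Q^3 = (Q^1)²·Q = [[3,2],[2,1]]
Q^6 = (Q^3)² = [[13,8],[8,5]]
Q^13 = (Q^6)²·Q = [[96,233],[233,144]]
Q^26 = (Q^13)² = [[280,1],[1,279]]
Q^53 = (Q^26)²·Q = [[280,2],[2,278]]
Q^106 = (Q^53)² = [[5,273],[273,13]]
F_106 mod 281 = Q^106[0][1] = 273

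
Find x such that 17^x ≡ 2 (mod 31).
12

Baby-step giant-step with step n = ⌈√31⌉ = 6.
Baby steps 17^j mod 31 (j:value) for j=0..5: 0:1, 1:17, 2:10, 3:15, 4:7, 5:26.
Giant-step multiplier: 17^(-6) ≡ 17^(30-6) = 17^24 ≡ 4 (mod 31).
Giant steps γ_i = 2·4^i mod 31: γ_0=2, γ_1=8, γ_2=1 (in table at j=0).
x = i·n + j = 2·6 + 0 = 12.
Check: 17^12 ≡ 2 (mod 31).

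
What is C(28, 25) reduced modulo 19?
8

Using Lucas' theorem:
Write n=28 and k=25 in base 19:
n in base 19: [1, 9]
k in base 19: [1, 6]
C(28,25) mod 19 = ∏ C(n_i, k_i) mod 19
Digit binomials (mod 19): C(1,1) = 1; C(9,6) = 84 ≡ 8
Product: 1 × 8 = 8 ≡ 8 (mod 19)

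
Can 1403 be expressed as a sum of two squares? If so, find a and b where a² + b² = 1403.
Not possible

Factorization: 1403 = 23 × 61
By Fermat: n is sum of two squares iff every prime p ≡ 3 (mod 4) appears to even power.
Prime(s) ≡ 3 (mod 4) with odd exponent: [(23, 1)]
Therefore 1403 cannot be expressed as a² + b².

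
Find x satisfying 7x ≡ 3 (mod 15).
x ≡ 9 (mod 15)

gcd(7, 15) = 1, which divides 3, so solutions exist.
Find 7^(-1) mod 15 by the extended Euclidean algorithm:
15 = 2 × 7 + 1  ⟹  1 = (1)·15 + (-2)·7
So (-2)·7 ≡ 1 (mod 15), i.e. 7^(-1) ≡ -2 ≡ 13 (mod 15).
x ≡ 13 × 3 = 39 ≡ 9 (mod 15).
Check: 7 × 9 = 63 ≡ 3 (mod 15).
Unique solution: x ≡ 9 (mod 15)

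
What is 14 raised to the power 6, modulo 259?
147

Repeated squaring. Binary of 6 = 110.
14^1 ≡ 14 (mod 259); 14^2 ≡ 196 (mod 259); 14^4 ≡ 84 (mod 259)
14^6 = 14^2 × 14^4 ≡ 147 (mod 259)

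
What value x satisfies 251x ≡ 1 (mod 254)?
169

gcd(251, 254) = 1, so the inverse exists.
Extended Euclidean algorithm on (254, 251):
254 = 1 × 251 + 3  ⟹  3 = (1)·254 + (-1)·251
251 = 83 × 3 + 2  ⟹  2 = (-83)·254 + (84)·251
3 = 1 × 2 + 1  ⟹  1 = (84)·254 + (-85)·251
So (-85)·251 ≡ 1 (mod 254), i.e. 251^(-1) ≡ -85 ≡ 169 (mod 254).
Check: 251 × 169 = 42419 ≡ 1 (mod 254)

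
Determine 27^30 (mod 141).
21

Repeated squaring. Binary of 30 = 11110.
27^1 ≡ 27 (mod 141); 27^2 ≡ 24 (mod 141); 27^4 ≡ 12 (mod 141); 27^8 ≡ 3 (mod 141); 27^16 ≡ 9 (mod 141)
27^30 = 27^2 × 27^4 × 27^8 × 27^16 ≡ 21 (mod 141)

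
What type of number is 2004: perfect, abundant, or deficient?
abundant

Proper divisors of 2004: sum = 1 + 2 + 3 + 4 + 6 + 12 + 167 + 334 + 501 + 668 + 1002 = 2700
Since 2700 > 2004, 2004 is abundant.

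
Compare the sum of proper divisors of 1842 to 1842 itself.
abundant

Proper divisors of 1842: sum = 1 + 2 + 3 + 6 + 307 + 614 + 921 = 1854
Since 1854 > 1842, 1842 is abundant.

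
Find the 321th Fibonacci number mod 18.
16

Matrix identity: Q^n = [[F_(n+1), F_n], [F_n, F_(n-1)]] with Q = [[1,1],[1,0]].
n = 321 = 101000001₂. Square-and-multiply, entries mod 18:
Q^1 = [[1,1],[1,0]]
Q^2 = (Q^1)² = [[2,1],[1,1]]
Q^5 = (Q^2)²·Q = [[8,5],[5,3]]
Q^10 = (Q^5)² = [[17,1],[1,16]]
Q^20 = (Q^10)² = [[2,15],[15,5]]
Q^40 = (Q^20)² = [[13,15],[15,16]]
Q^80 = (Q^40)² = [[16,3],[3,13]]
Q^160 = (Q^80)² = [[13,15],[15,16]]
Q^321 = (Q^160)²·Q = [[1,16],[16,3]]
F_321 mod 18 = Q^321[0][1] = 16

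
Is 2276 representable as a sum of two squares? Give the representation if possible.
26² + 40² (a=26, b=40)

Factorization: 2276 = 2^2 × 569
By Fermat: n is sum of two squares iff every prime p ≡ 3 (mod 4) appears to even power.
All primes ≡ 3 (mod 4) appear to even power.
Search a = 0, 1, 2, … for 2276 - a² a perfect square: first hit at a = 26: 2276 - 676 = 1600 = 40².
2276 = 26² + 40² = 676 + 1600 ✓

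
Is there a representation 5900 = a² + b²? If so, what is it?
Not possible

Factorization: 5900 = 2^2 × 5^2 × 59
By Fermat: n is sum of two squares iff every prime p ≡ 3 (mod 4) appears to even power.
Prime(s) ≡ 3 (mod 4) with odd exponent: [(59, 1)]
Therefore 5900 cannot be expressed as a² + b².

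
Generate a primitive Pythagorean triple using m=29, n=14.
(645, 812, 1037)

Euclid's formula: a = m² - n², b = 2mn, c = m² + n²
m = 29, n = 14
a = 29² - 14² = 841 - 196 = 645
b = 2 × 29 × 14 = 812
c = 29² + 14² = 841 + 196 = 1037
Verification: 645² + 812² = 416025 + 659344 = 1075369 = 1037² ✓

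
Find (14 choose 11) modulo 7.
0

Using Lucas' theorem:
Write n=14 and k=11 in base 7:
n in base 7: [2, 0]
k in base 7: [1, 4]
C(14,11) mod 7 = ∏ C(n_i, k_i) mod 7
Digit binomials (mod 7): C(2,1) = 2; C(0,4) = 0 (k_i > n_i)
Product: 2 × 0 = 0 ≡ 0 (mod 7)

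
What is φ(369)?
240

369 = 3^2 × 41
φ(n) = n × ∏(1 - 1/p) for each prime p dividing n
φ(369) = 369 × (1 - 1/3) × (1 - 1/41) = 240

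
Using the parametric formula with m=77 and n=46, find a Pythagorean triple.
(3813, 7084, 8045)

Euclid's formula: a = m² - n², b = 2mn, c = m² + n²
m = 77, n = 46
a = 77² - 46² = 5929 - 2116 = 3813
b = 2 × 77 × 46 = 7084
c = 77² + 46² = 5929 + 2116 = 8045
Verification: 3813² + 7084² = 14538969 + 50183056 = 64722025 = 8045² ✓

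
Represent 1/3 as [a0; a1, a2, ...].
[0; 3]

Euclidean algorithm steps:
1 = 0 × 3 + 1
3 = 3 × 1 + 0
Continued fraction: [0; 3]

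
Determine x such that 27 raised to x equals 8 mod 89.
16

Baby-step giant-step with step n = ⌈√89⌉ = 10.
Baby steps 27^j mod 89 (j:value) for j=0..9: 0:1, 1:27, 2:17, 3:14, 4:22, 5:60, 6:18, 7:41, 8:39, 9:74.
Giant-step multiplier: 27^(-10) ≡ 27^(88-10) = 27^78 ≡ 69 (mod 89).
Giant steps γ_i = 8·69^i mod 89: γ_0=8, γ_1=18 (in table at j=6).
x = i·n + j = 1·10 + 6 = 16.
Check: 27^16 ≡ 8 (mod 89).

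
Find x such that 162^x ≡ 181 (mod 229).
82

Baby-step giant-step with step n = ⌈√229⌉ = 16.
Baby steps 162^j mod 229 (j:value) for j=0..15: 0:1, 1:162, 2:138, 3:143, 4:37, 5:40, 6:68, 7:24, 8:224, 9:106, 10:226, 11:201, 12:44, 13:29, 14:118, 15:109.
Giant-step multiplier: 162^(-16) ≡ 162^(228-16) = 162^212 ≡ 55 (mod 229).
Giant steps γ_i = 181·55^i mod 229: γ_0=181, γ_1=108, γ_2=215, γ_3=146, γ_4=15, γ_5=138 (in table at j=2).
x = i·n + j = 5·16 + 2 = 82.
Check: 162^82 ≡ 181 (mod 229).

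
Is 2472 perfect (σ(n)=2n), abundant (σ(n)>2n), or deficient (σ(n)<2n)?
abundant

Proper divisors of 2472: sum = 1 + 2 + 3 + 4 + 6 + 8 + 12 + 24 + 103 + 206 + 309 + 412 + 618 + 824 + 1236 = 3768
Since 3768 > 2472, 2472 is abundant.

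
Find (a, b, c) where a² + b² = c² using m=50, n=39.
(979, 3900, 4021)

Euclid's formula: a = m² - n², b = 2mn, c = m² + n²
m = 50, n = 39
a = 50² - 39² = 2500 - 1521 = 979
b = 2 × 50 × 39 = 3900
c = 50² + 39² = 2500 + 1521 = 4021
Verification: 979² + 3900² = 958441 + 15210000 = 16168441 = 4021² ✓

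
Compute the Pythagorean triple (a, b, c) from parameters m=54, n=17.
(2627, 1836, 3205)

Euclid's formula: a = m² - n², b = 2mn, c = m² + n²
m = 54, n = 17
a = 54² - 17² = 2916 - 289 = 2627
b = 2 × 54 × 17 = 1836
c = 54² + 17² = 2916 + 289 = 3205
Verification: 2627² + 1836² = 6901129 + 3370896 = 10272025 = 3205² ✓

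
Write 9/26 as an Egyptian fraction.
1/3 + 1/78

Greedy algorithm:
9/26: ceiling(26/9) = 3, use 1/3
1/78: ceiling(78/1) = 78, use 1/78
Result: 9/26 = 1/3 + 1/78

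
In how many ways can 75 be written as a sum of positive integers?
8118264

p(n) counts ways to write n as a sum of positive integers (order ignored).
Euler's pentagonal recurrence: p(k) = p(k-1) + p(k-2) - p(k-5) - p(k-7) + p(k-12) + p(k-15) - ... (offsets j(3j∓1)/2, signs ++--, p(0)=1, p(<0)=0).
DP table for k = 0..74: p(0)=1, p(1)=1, p(2)=2, p(3)=3, p(4)=5, p(5)=7, p(6)=11, p(7)=15, p(8)=22, p(9)=30, p(10)=42, p(11)=56, p(12)=77, p(13)=101, p(14)=135, p(15)=176, p(16)=231, p(17)=297, p(18)=385, p(19)=490, p(20)=627, p(21)=792, p(22)=1002, p(23)=1255, p(24)=1575, p(25)=1958, p(26)=2436, p(27)=3010, p(28)=3718, p(29)=4565, p(30)=5604, p(31)=6842, p(32)=8349, p(33)=10143, p(34)=12310, p(35)=14883, p(36)=17977, p(37)=21637, p(38)=26015, p(39)=31185, p(40)=37338, p(41)=44583, p(42)=53174, p(43)=63261, p(44)=75175, p(45)=89134, p(46)=105558, p(47)=124754, p(48)=147273, p(49)=173525, p(50)=204226, p(51)=239943, p(52)=281589, p(53)=329931, p(54)=386155, p(55)=451276, p(56)=526823, p(57)=614154, p(58)=715220, p(59)=831820, p(60)=966467, p(61)=1121505, p(62)=1300156, p(63)=1505499, p(64)=1741630, p(65)=2012558, p(66)=2323520, p(67)=2679689, p(68)=3087735, p(69)=3554345, p(70)=4087968, p(71)=4697205, p(72)=5392783, p(73)=6185689, p(74)=7089500.
Final step: p(75) = p(74) + p(73) - p(70) - p(68) + p(63) + p(60) - p(53) - p(49) + p(40) + p(35) - p(24) - p(18) + p(5)
= 7089500 + 6185689 - 4087968 - 3087735 + 1505499 + 966467 - 329931 - 173525 + 37338 + 14883 - 1575 - 385 + 7
= 8118264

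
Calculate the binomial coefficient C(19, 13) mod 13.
1

Using Lucas' theorem:
Write n=19 and k=13 in base 13:
n in base 13: [1, 6]
k in base 13: [1, 0]
C(19,13) mod 13 = ∏ C(n_i, k_i) mod 13
Digit binomials (mod 13): C(1,1) = 1; C(6,0) = 1
Product: 1 × 1 = 1 ≡ 1 (mod 13)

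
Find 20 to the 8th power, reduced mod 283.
271

Repeated squaring. Binary of 8 = 1000.
20^1 ≡ 20 (mod 283); 20^2 ≡ 117 (mod 283); 20^4 ≡ 105 (mod 283); 20^8 ≡ 271 (mod 283)
20^8 = 20^8 ≡ 271 (mod 283)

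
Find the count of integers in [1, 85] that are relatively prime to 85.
64

85 = 5 × 17
φ(n) = n × ∏(1 - 1/p) for each prime p dividing n
φ(85) = 85 × (1 - 1/5) × (1 - 1/17) = 64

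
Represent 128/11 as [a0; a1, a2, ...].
[11; 1, 1, 1, 3]

Euclidean algorithm steps:
128 = 11 × 11 + 7
11 = 1 × 7 + 4
7 = 1 × 4 + 3
4 = 1 × 3 + 1
3 = 3 × 1 + 0
Continued fraction: [11; 1, 1, 1, 3]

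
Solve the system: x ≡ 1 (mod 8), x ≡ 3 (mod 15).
33

Using Chinese Remainder Theorem:
M = 8 × 15 = 120
M1 = 15, M2 = 8
y1 = 15^(-1) mod 8 = 7
y2 = 8^(-1) mod 15 = 2
x = (1×15×7 + 3×8×2) mod 120 = 33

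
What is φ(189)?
108

189 = 3^3 × 7
φ(n) = n × ∏(1 - 1/p) for each prime p dividing n
φ(189) = 189 × (1 - 1/3) × (1 - 1/7) = 108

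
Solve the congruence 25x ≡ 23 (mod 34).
x ≡ 5 (mod 34)

gcd(25, 34) = 1, which divides 23, so solutions exist.
Find 25^(-1) mod 34 by the extended Euclidean algorithm:
34 = 1 × 25 + 9  ⟹  9 = (1)·34 + (-1)·25
25 = 2 × 9 + 7  ⟹  7 = (-2)·34 + (3)·25
9 = 1 × 7 + 2  ⟹  2 = (3)·34 + (-4)·25
7 = 3 × 2 + 1  ⟹  1 = (-11)·34 + (15)·25
So (15)·25 ≡ 1 (mod 34), i.e. 25^(-1) ≡ 15 (mod 34).
x ≡ 15 × 23 = 345 ≡ 5 (mod 34).
Check: 25 × 5 = 125 ≡ 23 (mod 34).
Unique solution: x ≡ 5 (mod 34)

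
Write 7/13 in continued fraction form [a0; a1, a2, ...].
[0; 1, 1, 6]

Euclidean algorithm steps:
7 = 0 × 13 + 7
13 = 1 × 7 + 6
7 = 1 × 6 + 1
6 = 6 × 1 + 0
Continued fraction: [0; 1, 1, 6]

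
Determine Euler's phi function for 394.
196

394 = 2 × 197
φ(n) = n × ∏(1 - 1/p) for each prime p dividing n
φ(394) = 394 × (1 - 1/2) × (1 - 1/197) = 196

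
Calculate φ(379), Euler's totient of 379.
378

379 = 379
φ(n) = n × ∏(1 - 1/p) for each prime p dividing n
φ(379) = 379 × (1 - 1/379) = 378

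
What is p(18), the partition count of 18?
385

p(n) counts ways to write n as a sum of positive integers (order ignored).
Euler's pentagonal recurrence: p(k) = p(k-1) + p(k-2) - p(k-5) - p(k-7) + p(k-12) + p(k-15) - ... (offsets j(3j∓1)/2, signs ++--, p(0)=1, p(<0)=0).
DP table for k = 0..17: p(0)=1, p(1)=1, p(2)=2, p(3)=3, p(4)=5, p(5)=7, p(6)=11, p(7)=15, p(8)=22, p(9)=30, p(10)=42, p(11)=56, p(12)=77, p(13)=101, p(14)=135, p(15)=176, p(16)=231, p(17)=297.
Final step: p(18) = p(17) + p(16) - p(13) - p(11) + p(6) + p(3)
= 297 + 231 - 101 - 56 + 11 + 3
= 385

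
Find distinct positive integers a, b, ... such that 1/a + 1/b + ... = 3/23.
1/8 + 1/184

Greedy algorithm:
3/23: ceiling(23/3) = 8, use 1/8
1/184: ceiling(184/1) = 184, use 1/184
Result: 3/23 = 1/8 + 1/184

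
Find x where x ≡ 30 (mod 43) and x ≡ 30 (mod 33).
30

Using Chinese Remainder Theorem:
M = 43 × 33 = 1419
M1 = 33, M2 = 43
y1 = 33^(-1) mod 43 = 30
y2 = 43^(-1) mod 33 = 10
x = (30×33×30 + 30×43×10) mod 1419 = 30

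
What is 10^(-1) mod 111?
100

gcd(10, 111) = 1, so the inverse exists.
Extended Euclidean algorithm on (111, 10):
111 = 11 × 10 + 1  ⟹  1 = (1)·111 + (-11)·10
So (-11)·10 ≡ 1 (mod 111), i.e. 10^(-1) ≡ -11 ≡ 100 (mod 111).
Check: 10 × 100 = 1000 ≡ 1 (mod 111)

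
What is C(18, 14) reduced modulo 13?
5

Using Lucas' theorem:
Write n=18 and k=14 in base 13:
n in base 13: [1, 5]
k in base 13: [1, 1]
C(18,14) mod 13 = ∏ C(n_i, k_i) mod 13
Digit binomials (mod 13): C(1,1) = 1; C(5,1) = 5
Product: 1 × 5 = 5 ≡ 5 (mod 13)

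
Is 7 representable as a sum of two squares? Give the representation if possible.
Not possible

Factorization: 7 = 7
By Fermat: n is sum of two squares iff every prime p ≡ 3 (mod 4) appears to even power.
Prime(s) ≡ 3 (mod 4) with odd exponent: [(7, 1)]
Therefore 7 cannot be expressed as a² + b².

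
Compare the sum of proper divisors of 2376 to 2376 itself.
abundant

Proper divisors of 2376: sum = 1 + 2 + 3 + 4 + 6 + 8 + 9 + 11 + ... + 396 + 594 + 792 + 1188 (31 divisors) = 4824
Since 4824 > 2376, 2376 is abundant.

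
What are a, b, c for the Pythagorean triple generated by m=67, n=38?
(3045, 5092, 5933)

Euclid's formula: a = m² - n², b = 2mn, c = m² + n²
m = 67, n = 38
a = 67² - 38² = 4489 - 1444 = 3045
b = 2 × 67 × 38 = 5092
c = 67² + 38² = 4489 + 1444 = 5933
Verification: 3045² + 5092² = 9272025 + 25928464 = 35200489 = 5933² ✓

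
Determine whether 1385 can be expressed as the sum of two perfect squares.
4² + 37² (a=4, b=37)

Factorization: 1385 = 5 × 277
By Fermat: n is sum of two squares iff every prime p ≡ 3 (mod 4) appears to even power.
All primes ≡ 3 (mod 4) appear to even power.
Search a = 0, 1, 2, … for 1385 - a² a perfect square: first hit at a = 4: 1385 - 16 = 1369 = 37².
1385 = 4² + 37² = 16 + 1369 ✓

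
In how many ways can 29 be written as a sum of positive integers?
4565

p(n) counts ways to write n as a sum of positive integers (order ignored).
Euler's pentagonal recurrence: p(k) = p(k-1) + p(k-2) - p(k-5) - p(k-7) + p(k-12) + p(k-15) - ... (offsets j(3j∓1)/2, signs ++--, p(0)=1, p(<0)=0).
DP table for k = 0..28: p(0)=1, p(1)=1, p(2)=2, p(3)=3, p(4)=5, p(5)=7, p(6)=11, p(7)=15, p(8)=22, p(9)=30, p(10)=42, p(11)=56, p(12)=77, p(13)=101, p(14)=135, p(15)=176, p(16)=231, p(17)=297, p(18)=385, p(19)=490, p(20)=627, p(21)=792, p(22)=1002, p(23)=1255, p(24)=1575, p(25)=1958, p(26)=2436, p(27)=3010, p(28)=3718.
Final step: p(29) = p(28) + p(27) - p(24) - p(22) + p(17) + p(14) - p(7) - p(3)
= 3718 + 3010 - 1575 - 1002 + 297 + 135 - 15 - 3
= 4565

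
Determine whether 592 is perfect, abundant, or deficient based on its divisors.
deficient

Proper divisors of 592: sum = 1 + 2 + 4 + 8 + 16 + 37 + 74 + 148 + 296 = 586
Since 586 < 592, 592 is deficient.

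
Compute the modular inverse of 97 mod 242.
5

gcd(97, 242) = 1, so the inverse exists.
Extended Euclidean algorithm on (242, 97):
242 = 2 × 97 + 48  ⟹  48 = (1)·242 + (-2)·97
97 = 2 × 48 + 1  ⟹  1 = (-2)·242 + (5)·97
So (5)·97 ≡ 1 (mod 242), i.e. 97^(-1) ≡ 5 (mod 242).
Check: 97 × 5 = 485 ≡ 1 (mod 242)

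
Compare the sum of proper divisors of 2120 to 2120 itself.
abundant

Proper divisors of 2120: sum = 1 + 2 + 4 + 5 + 8 + 10 + 20 + 40 + 53 + 106 + 212 + 265 + 424 + 530 + 1060 = 2740
Since 2740 > 2120, 2120 is abundant.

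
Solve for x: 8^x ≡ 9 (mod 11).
2

Baby-step giant-step with step n = ⌈√11⌉ = 4.
Baby steps 8^j mod 11 (j:value) for j=0..3: 0:1, 1:8, 2:9, 3:6.
h = 9 is already in the table at j=2, so x = 2.
Check: 8^2 ≡ 9 (mod 11).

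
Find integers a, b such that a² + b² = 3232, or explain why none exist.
36² + 44² (a=36, b=44)

Factorization: 3232 = 2^5 × 101
By Fermat: n is sum of two squares iff every prime p ≡ 3 (mod 4) appears to even power.
All primes ≡ 3 (mod 4) appear to even power.
Search a = 0, 1, 2, … for 3232 - a² a perfect square: first hit at a = 36: 3232 - 1296 = 1936 = 44².
3232 = 36² + 44² = 1296 + 1936 ✓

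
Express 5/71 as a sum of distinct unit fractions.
1/15 + 1/267 + 1/94785

Greedy algorithm:
5/71: ceiling(71/5) = 15, use 1/15
4/1065: ceiling(1065/4) = 267, use 1/267
1/94785: ceiling(94785/1) = 94785, use 1/94785
Result: 5/71 = 1/15 + 1/267 + 1/94785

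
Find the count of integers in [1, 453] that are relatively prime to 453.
300

453 = 3 × 151
φ(n) = n × ∏(1 - 1/p) for each prime p dividing n
φ(453) = 453 × (1 - 1/3) × (1 - 1/151) = 300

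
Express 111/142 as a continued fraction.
[0; 1, 3, 1, 1, 2, 1, 1, 2]

Euclidean algorithm steps:
111 = 0 × 142 + 111
142 = 1 × 111 + 31
111 = 3 × 31 + 18
31 = 1 × 18 + 13
18 = 1 × 13 + 5
13 = 2 × 5 + 3
5 = 1 × 3 + 2
3 = 1 × 2 + 1
2 = 2 × 1 + 0
Continued fraction: [0; 1, 3, 1, 1, 2, 1, 1, 2]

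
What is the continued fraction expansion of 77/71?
[1; 11, 1, 5]

Euclidean algorithm steps:
77 = 1 × 71 + 6
71 = 11 × 6 + 5
6 = 1 × 5 + 1
5 = 5 × 1 + 0
Continued fraction: [1; 11, 1, 5]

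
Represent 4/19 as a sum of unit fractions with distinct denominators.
1/5 + 1/95

Greedy algorithm:
4/19: ceiling(19/4) = 5, use 1/5
1/95: ceiling(95/1) = 95, use 1/95
Result: 4/19 = 1/5 + 1/95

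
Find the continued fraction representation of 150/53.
[2; 1, 4, 1, 8]

Euclidean algorithm steps:
150 = 2 × 53 + 44
53 = 1 × 44 + 9
44 = 4 × 9 + 8
9 = 1 × 8 + 1
8 = 8 × 1 + 0
Continued fraction: [2; 1, 4, 1, 8]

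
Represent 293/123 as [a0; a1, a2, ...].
[2; 2, 1, 1, 1, 1, 1, 1, 3]

Euclidean algorithm steps:
293 = 2 × 123 + 47
123 = 2 × 47 + 29
47 = 1 × 29 + 18
29 = 1 × 18 + 11
18 = 1 × 11 + 7
11 = 1 × 7 + 4
7 = 1 × 4 + 3
4 = 1 × 3 + 1
3 = 3 × 1 + 0
Continued fraction: [2; 2, 1, 1, 1, 1, 1, 1, 3]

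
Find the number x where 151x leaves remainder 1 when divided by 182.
135

gcd(151, 182) = 1, so the inverse exists.
Extended Euclidean algorithm on (182, 151):
182 = 1 × 151 + 31  ⟹  31 = (1)·182 + (-1)·151
151 = 4 × 31 + 27  ⟹  27 = (-4)·182 + (5)·151
31 = 1 × 27 + 4  ⟹  4 = (5)·182 + (-6)·151
27 = 6 × 4 + 3  ⟹  3 = (-34)·182 + (41)·151
4 = 1 × 3 + 1  ⟹  1 = (39)·182 + (-47)·151
So (-47)·151 ≡ 1 (mod 182), i.e. 151^(-1) ≡ -47 ≡ 135 (mod 182).
Check: 151 × 135 = 20385 ≡ 1 (mod 182)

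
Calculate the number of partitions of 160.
107438159466

p(n) counts ways to write n as a sum of positive integers (order ignored).
Euler's pentagonal recurrence: p(k) = p(k-1) + p(k-2) - p(k-5) - p(k-7) + p(k-12) + p(k-15) - ... (offsets j(3j∓1)/2, signs ++--, p(0)=1, p(<0)=0).
DP table for k = 0..159: p(0)=1, p(1)=1, p(2)=2, p(3)=3, p(4)=5, p(5)=7, p(6)=11, p(7)=15, p(8)=22, p(9)=30, p(10)=42, p(11)=56, p(12)=77, p(13)=101, p(14)=135, p(15)=176, p(16)=231, p(17)=297, p(18)=385, p(19)=490, p(20)=627, p(21)=792, p(22)=1002, p(23)=1255, p(24)=1575, p(25)=1958, p(26)=2436, p(27)=3010, p(28)=3718, p(29)=4565, p(30)=5604, p(31)=6842, p(32)=8349, p(33)=10143, p(34)=12310, p(35)=14883, p(36)=17977, p(37)=21637, p(38)=26015, p(39)=31185, p(40)=37338, p(41)=44583, p(42)=53174, p(43)=63261, p(44)=75175, p(45)=89134, p(46)=105558, p(47)=124754, p(48)=147273, p(49)=173525, p(50)=204226, p(51)=239943, p(52)=281589, p(53)=329931, p(54)=386155, p(55)=451276, p(56)=526823, p(57)=614154, p(58)=715220, p(59)=831820, p(60)=966467, p(61)=1121505, p(62)=1300156, p(63)=1505499, p(64)=1741630, p(65)=2012558, p(66)=2323520, p(67)=2679689, p(68)=3087735, p(69)=3554345, p(70)=4087968, p(71)=4697205, p(72)=5392783, p(73)=6185689, p(74)=7089500, p(75)=8118264, p(76)=9289091, p(77)=10619863, p(78)=12132164, p(79)=13848650, p(80)=15796476, p(81)=18004327, p(82)=20506255, p(83)=23338469, p(84)=26543660, p(85)=30167357, p(86)=34262962, p(87)=38887673, p(88)=44108109, p(89)=49995925, p(90)=56634173, p(91)=64112359, p(92)=72533807, p(93)=82010177, p(94)=92669720, p(95)=104651419, p(96)=118114304, p(97)=133230930, p(98)=150198136, p(99)=169229875, p(100)=190569292, p(101)=214481126, p(102)=241265379, p(103)=271248950, p(104)=304801365, p(105)=342325709, p(106)=384276336, p(107)=431149389, p(108)=483502844, p(109)=541946240, p(110)=607163746, p(111)=679903203, p(112)=761002156, p(113)=851376628, p(114)=952050665, p(115)=1064144451, p(116)=1188908248, p(117)=1327710076, p(118)=1482074143, p(119)=1653668665, p(120)=1844349560, p(121)=2056148051, p(122)=2291320912, p(123)=2552338241, p(124)=2841940500, p(125)=3163127352, p(126)=3519222692, p(127)=3913864295, p(128)=4351078600, p(129)=4835271870, p(130)=5371315400, p(131)=5964539504, p(132)=6620830889, p(133)=7346629512, p(134)=8149040695, p(135)=9035836076, p(136)=10015581680, p(137)=11097645016, p(138)=12292341831, p(139)=13610949895, p(140)=15065878135, p(141)=16670689208, p(142)=18440293320, p(143)=20390982757, p(144)=22540654445, p(145)=24908858009, p(146)=27517052599, p(147)=30388671978, p(148)=33549419497, p(149)=37027355200, p(150)=40853235313, p(151)=45060624582, p(152)=49686288421, p(153)=54770336324, p(154)=60356673280, p(155)=66493182097, p(156)=73232243759, p(157)=80630964769, p(158)=88751778802, p(159)=97662728555.
Final step: p(160) = p(159) + p(158) - p(155) - p(153) + p(148) + p(145) - p(138) - p(134) + p(125) + p(120) - p(109) - p(103) + p(90) + p(83) - p(68) - p(60) + p(43) + p(34) - p(15) - p(5)
= 97662728555 + 88751778802 - 66493182097 - 54770336324 + 33549419497 + 24908858009 - 12292341831 - 8149040695 + 3163127352 + 1844349560 - 541946240 - 271248950 + 56634173 + 23338469 - 3087735 - 966467 + 63261 + 12310 - 176 - 7
= 107438159466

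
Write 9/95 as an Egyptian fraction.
1/11 + 1/262 + 1/91264 + 1/12493585280

Greedy algorithm:
9/95: ceiling(95/9) = 11, use 1/11
4/1045: ceiling(1045/4) = 262, use 1/262
3/273790: ceiling(273790/3) = 91264, use 1/91264
1/12493585280: ceiling(12493585280/1) = 12493585280, use 1/12493585280
Result: 9/95 = 1/11 + 1/262 + 1/91264 + 1/12493585280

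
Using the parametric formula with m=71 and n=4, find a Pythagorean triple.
(5025, 568, 5057)

Euclid's formula: a = m² - n², b = 2mn, c = m² + n²
m = 71, n = 4
a = 71² - 4² = 5041 - 16 = 5025
b = 2 × 71 × 4 = 568
c = 71² + 4² = 5041 + 16 = 5057
Verification: 5025² + 568² = 25250625 + 322624 = 25573249 = 5057² ✓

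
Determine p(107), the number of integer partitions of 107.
431149389

p(n) counts ways to write n as a sum of positive integers (order ignored).
Euler's pentagonal recurrence: p(k) = p(k-1) + p(k-2) - p(k-5) - p(k-7) + p(k-12) + p(k-15) - ... (offsets j(3j∓1)/2, signs ++--, p(0)=1, p(<0)=0).
DP table for k = 0..106: p(0)=1, p(1)=1, p(2)=2, p(3)=3, p(4)=5, p(5)=7, p(6)=11, p(7)=15, p(8)=22, p(9)=30, p(10)=42, p(11)=56, p(12)=77, p(13)=101, p(14)=135, p(15)=176, p(16)=231, p(17)=297, p(18)=385, p(19)=490, p(20)=627, p(21)=792, p(22)=1002, p(23)=1255, p(24)=1575, p(25)=1958, p(26)=2436, p(27)=3010, p(28)=3718, p(29)=4565, p(30)=5604, p(31)=6842, p(32)=8349, p(33)=10143, p(34)=12310, p(35)=14883, p(36)=17977, p(37)=21637, p(38)=26015, p(39)=31185, p(40)=37338, p(41)=44583, p(42)=53174, p(43)=63261, p(44)=75175, p(45)=89134, p(46)=105558, p(47)=124754, p(48)=147273, p(49)=173525, p(50)=204226, p(51)=239943, p(52)=281589, p(53)=329931, p(54)=386155, p(55)=451276, p(56)=526823, p(57)=614154, p(58)=715220, p(59)=831820, p(60)=966467, p(61)=1121505, p(62)=1300156, p(63)=1505499, p(64)=1741630, p(65)=2012558, p(66)=2323520, p(67)=2679689, p(68)=3087735, p(69)=3554345, p(70)=4087968, p(71)=4697205, p(72)=5392783, p(73)=6185689, p(74)=7089500, p(75)=8118264, p(76)=9289091, p(77)=10619863, p(78)=12132164, p(79)=13848650, p(80)=15796476, p(81)=18004327, p(82)=20506255, p(83)=23338469, p(84)=26543660, p(85)=30167357, p(86)=34262962, p(87)=38887673, p(88)=44108109, p(89)=49995925, p(90)=56634173, p(91)=64112359, p(92)=72533807, p(93)=82010177, p(94)=92669720, p(95)=104651419, p(96)=118114304, p(97)=133230930, p(98)=150198136, p(99)=169229875, p(100)=190569292, p(101)=214481126, p(102)=241265379, p(103)=271248950, p(104)=304801365, p(105)=342325709, p(106)=384276336.
Final step: p(107) = p(106) + p(105) - p(102) - p(100) + p(95) + p(92) - p(85) - p(81) + p(72) + p(67) - p(56) - p(50) + p(37) + p(30) - p(15) - p(7)
= 384276336 + 342325709 - 241265379 - 190569292 + 104651419 + 72533807 - 30167357 - 18004327 + 5392783 + 2679689 - 526823 - 204226 + 21637 + 5604 - 176 - 15
= 431149389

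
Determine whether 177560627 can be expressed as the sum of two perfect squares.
Not possible

Factorization: 177560627 = 41 × 163^3
By Fermat: n is sum of two squares iff every prime p ≡ 3 (mod 4) appears to even power.
Prime(s) ≡ 3 (mod 4) with odd exponent: [(163, 3)]
Therefore 177560627 cannot be expressed as a² + b².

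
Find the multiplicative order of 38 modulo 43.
21

43 is prime, so ord(38) divides φ(43) = 42.
Divisors of 42: 1, 2, 3, 6, 7, 14, 21, 42.
Repeated squaring: 38^1 ≡ 38, 38^2 ≡ 25, 38^4 ≡ 23, 38^8 ≡ 13, 38^16 ≡ 40, 38^32 ≡ 9 (mod 43).
Test 38^d mod 43 for each divisor d in increasing order:
38^1 ≡ 38
38^2 ≡ 25
38^3 = 38^2·38^1 ≡ 4
38^6 = 38^4·38^2 ≡ 16
38^7 = 38^4·38^2·38^1 ≡ 6
38^14 = 38^8·38^4·38^2 ≡ 36
38^21 = 38^16·38^4·38^1 ≡ 1  ← first divisor giving 1
The order is 21.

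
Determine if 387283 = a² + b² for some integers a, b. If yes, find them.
Not possible

Factorization: 387283 = 13 × 31^3
By Fermat: n is sum of two squares iff every prime p ≡ 3 (mod 4) appears to even power.
Prime(s) ≡ 3 (mod 4) with odd exponent: [(31, 3)]
Therefore 387283 cannot be expressed as a² + b².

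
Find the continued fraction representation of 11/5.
[2; 5]

Euclidean algorithm steps:
11 = 2 × 5 + 1
5 = 5 × 1 + 0
Continued fraction: [2; 5]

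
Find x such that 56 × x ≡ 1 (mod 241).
99

gcd(56, 241) = 1, so the inverse exists.
Extended Euclidean algorithm on (241, 56):
241 = 4 × 56 + 17  ⟹  17 = (1)·241 + (-4)·56
56 = 3 × 17 + 5  ⟹  5 = (-3)·241 + (13)·56
17 = 3 × 5 + 2  ⟹  2 = (10)·241 + (-43)·56
5 = 2 × 2 + 1  ⟹  1 = (-23)·241 + (99)·56
So (99)·56 ≡ 1 (mod 241), i.e. 56^(-1) ≡ 99 (mod 241).
Check: 56 × 99 = 5544 ≡ 1 (mod 241)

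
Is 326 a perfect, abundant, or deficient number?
deficient

Proper divisors of 326: sum = 1 + 2 + 163 = 166
Since 166 < 326, 326 is deficient.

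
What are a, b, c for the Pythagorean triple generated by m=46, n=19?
(1755, 1748, 2477)

Euclid's formula: a = m² - n², b = 2mn, c = m² + n²
m = 46, n = 19
a = 46² - 19² = 2116 - 361 = 1755
b = 2 × 46 × 19 = 1748
c = 46² + 19² = 2116 + 361 = 2477
Verification: 1755² + 1748² = 3080025 + 3055504 = 6135529 = 2477² ✓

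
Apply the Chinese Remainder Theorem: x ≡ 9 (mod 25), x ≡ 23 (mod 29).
284

Using Chinese Remainder Theorem:
M = 25 × 29 = 725
M1 = 29, M2 = 25
y1 = 29^(-1) mod 25 = 19
y2 = 25^(-1) mod 29 = 7
x = (9×29×19 + 23×25×7) mod 725 = 284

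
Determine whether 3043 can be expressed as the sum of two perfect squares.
Not possible

Factorization: 3043 = 17 × 179
By Fermat: n is sum of two squares iff every prime p ≡ 3 (mod 4) appears to even power.
Prime(s) ≡ 3 (mod 4) with odd exponent: [(179, 1)]
Therefore 3043 cannot be expressed as a² + b².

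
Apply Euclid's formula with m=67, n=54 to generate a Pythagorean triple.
(1573, 7236, 7405)

Euclid's formula: a = m² - n², b = 2mn, c = m² + n²
m = 67, n = 54
a = 67² - 54² = 4489 - 2916 = 1573
b = 2 × 67 × 54 = 7236
c = 67² + 54² = 4489 + 2916 = 7405
Verification: 1573² + 7236² = 2474329 + 52359696 = 54834025 = 7405² ✓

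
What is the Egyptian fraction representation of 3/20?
1/7 + 1/140

Greedy algorithm:
3/20: ceiling(20/3) = 7, use 1/7
1/140: ceiling(140/1) = 140, use 1/140
Result: 3/20 = 1/7 + 1/140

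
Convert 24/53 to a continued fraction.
[0; 2, 4, 1, 4]

Euclidean algorithm steps:
24 = 0 × 53 + 24
53 = 2 × 24 + 5
24 = 4 × 5 + 4
5 = 1 × 4 + 1
4 = 4 × 1 + 0
Continued fraction: [0; 2, 4, 1, 4]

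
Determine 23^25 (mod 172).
83

Repeated squaring. Binary of 25 = 11001.
23^1 ≡ 23 (mod 172); 23^2 ≡ 13 (mod 172); 23^4 ≡ 169 (mod 172); 23^8 ≡ 9 (mod 172); 23^16 ≡ 81 (mod 172)
23^25 = 23^1 × 23^8 × 23^16 ≡ 83 (mod 172)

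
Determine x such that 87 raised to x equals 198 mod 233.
91

Baby-step giant-step with step n = ⌈√233⌉ = 16.
Baby steps 87^j mod 233 (j:value) for j=0..15: 0:1, 1:87, 2:113, 3:45, 4:187, 5:192, 6:161, 7:27, 8:19, 9:22, 10:50, 11:156, 12:58, 13:153, 14:30, 15:47.
Giant-step multiplier: 87^(-16) ≡ 87^(232-16) = 87^216 ≡ 71 (mod 233).
Giant steps γ_i = 198·71^i mod 233: γ_0=198, γ_1=78, γ_2=179, γ_3=127, γ_4=163, γ_5=156 (in table at j=11).
x = i·n + j = 5·16 + 11 = 91.
Check: 87^91 ≡ 198 (mod 233).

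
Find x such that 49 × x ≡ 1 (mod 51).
25

gcd(49, 51) = 1, so the inverse exists.
Extended Euclidean algorithm on (51, 49):
51 = 1 × 49 + 2  ⟹  2 = (1)·51 + (-1)·49
49 = 24 × 2 + 1  ⟹  1 = (-24)·51 + (25)·49
So (25)·49 ≡ 1 (mod 51), i.e. 49^(-1) ≡ 25 (mod 51).
Check: 49 × 25 = 1225 ≡ 1 (mod 51)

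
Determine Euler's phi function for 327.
216

327 = 3 × 109
φ(n) = n × ∏(1 - 1/p) for each prime p dividing n
φ(327) = 327 × (1 - 1/3) × (1 - 1/109) = 216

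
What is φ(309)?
204

309 = 3 × 103
φ(n) = n × ∏(1 - 1/p) for each prime p dividing n
φ(309) = 309 × (1 - 1/3) × (1 - 1/103) = 204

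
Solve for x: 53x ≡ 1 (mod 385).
247

gcd(53, 385) = 1, so the inverse exists.
Extended Euclidean algorithm on (385, 53):
385 = 7 × 53 + 14  ⟹  14 = (1)·385 + (-7)·53
53 = 3 × 14 + 11  ⟹  11 = (-3)·385 + (22)·53
14 = 1 × 11 + 3  ⟹  3 = (4)·385 + (-29)·53
11 = 3 × 3 + 2  ⟹  2 = (-15)·385 + (109)·53
3 = 1 × 2 + 1  ⟹  1 = (19)·385 + (-138)·53
So (-138)·53 ≡ 1 (mod 385), i.e. 53^(-1) ≡ -138 ≡ 247 (mod 385).
Check: 53 × 247 = 13091 ≡ 1 (mod 385)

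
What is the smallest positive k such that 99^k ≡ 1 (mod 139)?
69

139 is prime, so ord(99) divides φ(139) = 138.
Divisors of 138: 1, 2, 3, 6, 23, 46, 69, 138.
Repeated squaring: 99^1 ≡ 99, 99^2 ≡ 71, 99^4 ≡ 37, 99^8 ≡ 118, 99^16 ≡ 24, 99^32 ≡ 20, 99^64 ≡ 122, 99^128 ≡ 11 (mod 139).
Test 99^d mod 139 for each divisor d in increasing order:
99^1 ≡ 99
99^2 ≡ 71
99^3 = 99^2·99^1 ≡ 79
99^6 = 99^4·99^2 ≡ 125
99^23 = 99^16·99^4·99^2·99^1 ≡ 96
99^46 = 99^32·99^8·99^4·99^2 ≡ 42
99^69 = 99^64·99^4·99^1 ≡ 1  ← first divisor giving 1
The order is 69.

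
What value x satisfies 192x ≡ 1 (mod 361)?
314

gcd(192, 361) = 1, so the inverse exists.
Extended Euclidean algorithm on (361, 192):
361 = 1 × 192 + 169  ⟹  169 = (1)·361 + (-1)·192
192 = 1 × 169 + 23  ⟹  23 = (-1)·361 + (2)·192
169 = 7 × 23 + 8  ⟹  8 = (8)·361 + (-15)·192
23 = 2 × 8 + 7  ⟹  7 = (-17)·361 + (32)·192
8 = 1 × 7 + 1  ⟹  1 = (25)·361 + (-47)·192
So (-47)·192 ≡ 1 (mod 361), i.e. 192^(-1) ≡ -47 ≡ 314 (mod 361).
Check: 192 × 314 = 60288 ≡ 1 (mod 361)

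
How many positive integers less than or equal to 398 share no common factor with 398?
198

398 = 2 × 199
φ(n) = n × ∏(1 - 1/p) for each prime p dividing n
φ(398) = 398 × (1 - 1/2) × (1 - 1/199) = 198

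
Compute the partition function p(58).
715220

p(n) counts ways to write n as a sum of positive integers (order ignored).
Euler's pentagonal recurrence: p(k) = p(k-1) + p(k-2) - p(k-5) - p(k-7) + p(k-12) + p(k-15) - ... (offsets j(3j∓1)/2, signs ++--, p(0)=1, p(<0)=0).
DP table for k = 0..57: p(0)=1, p(1)=1, p(2)=2, p(3)=3, p(4)=5, p(5)=7, p(6)=11, p(7)=15, p(8)=22, p(9)=30, p(10)=42, p(11)=56, p(12)=77, p(13)=101, p(14)=135, p(15)=176, p(16)=231, p(17)=297, p(18)=385, p(19)=490, p(20)=627, p(21)=792, p(22)=1002, p(23)=1255, p(24)=1575, p(25)=1958, p(26)=2436, p(27)=3010, p(28)=3718, p(29)=4565, p(30)=5604, p(31)=6842, p(32)=8349, p(33)=10143, p(34)=12310, p(35)=14883, p(36)=17977, p(37)=21637, p(38)=26015, p(39)=31185, p(40)=37338, p(41)=44583, p(42)=53174, p(43)=63261, p(44)=75175, p(45)=89134, p(46)=105558, p(47)=124754, p(48)=147273, p(49)=173525, p(50)=204226, p(51)=239943, p(52)=281589, p(53)=329931, p(54)=386155, p(55)=451276, p(56)=526823, p(57)=614154.
Final step: p(58) = p(57) + p(56) - p(53) - p(51) + p(46) + p(43) - p(36) - p(32) + p(23) + p(18) - p(7) - p(1)
= 614154 + 526823 - 329931 - 239943 + 105558 + 63261 - 17977 - 8349 + 1255 + 385 - 15 - 1
= 715220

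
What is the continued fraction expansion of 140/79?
[1; 1, 3, 2, 1, 1, 3]

Euclidean algorithm steps:
140 = 1 × 79 + 61
79 = 1 × 61 + 18
61 = 3 × 18 + 7
18 = 2 × 7 + 4
7 = 1 × 4 + 3
4 = 1 × 3 + 1
3 = 3 × 1 + 0
Continued fraction: [1; 1, 3, 2, 1, 1, 3]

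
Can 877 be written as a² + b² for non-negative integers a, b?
6² + 29² (a=6, b=29)

Factorization: 877 = 877
By Fermat: n is sum of two squares iff every prime p ≡ 3 (mod 4) appears to even power.
All primes ≡ 3 (mod 4) appear to even power.
Search a = 0, 1, 2, … for 877 - a² a perfect square: first hit at a = 6: 877 - 36 = 841 = 29².
877 = 6² + 29² = 36 + 841 ✓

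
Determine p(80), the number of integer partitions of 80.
15796476

p(n) counts ways to write n as a sum of positive integers (order ignored).
Euler's pentagonal recurrence: p(k) = p(k-1) + p(k-2) - p(k-5) - p(k-7) + p(k-12) + p(k-15) - ... (offsets j(3j∓1)/2, signs ++--, p(0)=1, p(<0)=0).
DP table for k = 0..79: p(0)=1, p(1)=1, p(2)=2, p(3)=3, p(4)=5, p(5)=7, p(6)=11, p(7)=15, p(8)=22, p(9)=30, p(10)=42, p(11)=56, p(12)=77, p(13)=101, p(14)=135, p(15)=176, p(16)=231, p(17)=297, p(18)=385, p(19)=490, p(20)=627, p(21)=792, p(22)=1002, p(23)=1255, p(24)=1575, p(25)=1958, p(26)=2436, p(27)=3010, p(28)=3718, p(29)=4565, p(30)=5604, p(31)=6842, p(32)=8349, p(33)=10143, p(34)=12310, p(35)=14883, p(36)=17977, p(37)=21637, p(38)=26015, p(39)=31185, p(40)=37338, p(41)=44583, p(42)=53174, p(43)=63261, p(44)=75175, p(45)=89134, p(46)=105558, p(47)=124754, p(48)=147273, p(49)=173525, p(50)=204226, p(51)=239943, p(52)=281589, p(53)=329931, p(54)=386155, p(55)=451276, p(56)=526823, p(57)=614154, p(58)=715220, p(59)=831820, p(60)=966467, p(61)=1121505, p(62)=1300156, p(63)=1505499, p(64)=1741630, p(65)=2012558, p(66)=2323520, p(67)=2679689, p(68)=3087735, p(69)=3554345, p(70)=4087968, p(71)=4697205, p(72)=5392783, p(73)=6185689, p(74)=7089500, p(75)=8118264, p(76)=9289091, p(77)=10619863, p(78)=12132164, p(79)=13848650.
Final step: p(80) = p(79) + p(78) - p(75) - p(73) + p(68) + p(65) - p(58) - p(54) + p(45) + p(40) - p(29) - p(23) + p(10) + p(3)
= 13848650 + 12132164 - 8118264 - 6185689 + 3087735 + 2012558 - 715220 - 386155 + 89134 + 37338 - 4565 - 1255 + 42 + 3
= 15796476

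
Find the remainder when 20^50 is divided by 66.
34

Repeated squaring. Binary of 50 = 110010.
20^1 ≡ 20 (mod 66); 20^2 ≡ 4 (mod 66); 20^4 ≡ 16 (mod 66); 20^8 ≡ 58 (mod 66); 20^16 ≡ 64 (mod 66); 20^32 ≡ 4 (mod 66)
20^50 = 20^2 × 20^16 × 20^32 ≡ 34 (mod 66)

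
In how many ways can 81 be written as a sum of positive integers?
18004327

p(n) counts ways to write n as a sum of positive integers (order ignored).
Euler's pentagonal recurrence: p(k) = p(k-1) + p(k-2) - p(k-5) - p(k-7) + p(k-12) + p(k-15) - ... (offsets j(3j∓1)/2, signs ++--, p(0)=1, p(<0)=0).
DP table for k = 0..80: p(0)=1, p(1)=1, p(2)=2, p(3)=3, p(4)=5, p(5)=7, p(6)=11, p(7)=15, p(8)=22, p(9)=30, p(10)=42, p(11)=56, p(12)=77, p(13)=101, p(14)=135, p(15)=176, p(16)=231, p(17)=297, p(18)=385, p(19)=490, p(20)=627, p(21)=792, p(22)=1002, p(23)=1255, p(24)=1575, p(25)=1958, p(26)=2436, p(27)=3010, p(28)=3718, p(29)=4565, p(30)=5604, p(31)=6842, p(32)=8349, p(33)=10143, p(34)=12310, p(35)=14883, p(36)=17977, p(37)=21637, p(38)=26015, p(39)=31185, p(40)=37338, p(41)=44583, p(42)=53174, p(43)=63261, p(44)=75175, p(45)=89134, p(46)=105558, p(47)=124754, p(48)=147273, p(49)=173525, p(50)=204226, p(51)=239943, p(52)=281589, p(53)=329931, p(54)=386155, p(55)=451276, p(56)=526823, p(57)=614154, p(58)=715220, p(59)=831820, p(60)=966467, p(61)=1121505, p(62)=1300156, p(63)=1505499, p(64)=1741630, p(65)=2012558, p(66)=2323520, p(67)=2679689, p(68)=3087735, p(69)=3554345, p(70)=4087968, p(71)=4697205, p(72)=5392783, p(73)=6185689, p(74)=7089500, p(75)=8118264, p(76)=9289091, p(77)=10619863, p(78)=12132164, p(79)=13848650, p(80)=15796476.
Final step: p(81) = p(80) + p(79) - p(76) - p(74) + p(69) + p(66) - p(59) - p(55) + p(46) + p(41) - p(30) - p(24) + p(11) + p(4)
= 15796476 + 13848650 - 9289091 - 7089500 + 3554345 + 2323520 - 831820 - 451276 + 105558 + 44583 - 5604 - 1575 + 56 + 5
= 18004327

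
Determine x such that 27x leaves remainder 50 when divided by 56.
x ≡ 6 (mod 56)

gcd(27, 56) = 1, which divides 50, so solutions exist.
Find 27^(-1) mod 56 by the extended Euclidean algorithm:
56 = 2 × 27 + 2  ⟹  2 = (1)·56 + (-2)·27
27 = 13 × 2 + 1  ⟹  1 = (-13)·56 + (27)·27
So (27)·27 ≡ 1 (mod 56), i.e. 27^(-1) ≡ 27 (mod 56).
x ≡ 27 × 50 = 1350 ≡ 6 (mod 56).
Check: 27 × 6 = 162 ≡ 50 (mod 56).
Unique solution: x ≡ 6 (mod 56)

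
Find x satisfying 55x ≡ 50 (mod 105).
x ≡ 20 (mod 21)

gcd(55, 105) = 5, which divides 50, so solutions exist.
Divide through by 5: 11x ≡ 10 (mod 21).
Find 11^(-1) mod 21 by the extended Euclidean algorithm:
21 = 1 × 11 + 10  ⟹  10 = (1)·21 + (-1)·11
11 = 1 × 10 + 1  ⟹  1 = (-1)·21 + (2)·11
So (2)·11 ≡ 1 (mod 21), i.e. 11^(-1) ≡ 2 (mod 21).
x ≡ 2 × 10 = 20 ≡ 20 (mod 21).
Check: 55 × 20 = 1100 ≡ 50 (mod 105).
x ≡ 20 (mod 21), giving 5 solutions mod 105.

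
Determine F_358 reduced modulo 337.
312

Matrix identity: Q^n = [[F_(n+1), F_n], [F_n, F_(n-1)]] with Q = [[1,1],[1,0]].
n = 358 = 101100110₂. Square-and-multiply, entries mod 337:
Q^1 = [[1,1],[1,0]]
Q^2 = (Q^1)² = [[2,1],[1,1]]
Q^5 = (Q^2)²·Q = [[8,5],[5,3]]
Q^11 = (Q^5)²·Q = [[144,89],[89,55]]
Q^22 = (Q^11)² = [[12,187],[187,162]]
Q^44 = (Q^22)² = [[65,186],[186,216]]
Q^89 = (Q^44)²·Q = [[97,66],[66,31]]
Q^179 = (Q^89)²·Q = [[308,285],[285,23]]
Q^358 = (Q^179)² = [[175,312],[312,200]]
F_358 mod 337 = Q^358[0][1] = 312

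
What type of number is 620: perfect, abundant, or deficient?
abundant

Proper divisors of 620: sum = 1 + 2 + 4 + 5 + 10 + 20 + 31 + 62 + 124 + 155 + 310 = 724
Since 724 > 620, 620 is abundant.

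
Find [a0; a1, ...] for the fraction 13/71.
[0; 5, 2, 6]

Euclidean algorithm steps:
13 = 0 × 71 + 13
71 = 5 × 13 + 6
13 = 2 × 6 + 1
6 = 6 × 1 + 0
Continued fraction: [0; 5, 2, 6]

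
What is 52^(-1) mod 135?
13

gcd(52, 135) = 1, so the inverse exists.
Extended Euclidean algorithm on (135, 52):
135 = 2 × 52 + 31  ⟹  31 = (1)·135 + (-2)·52
52 = 1 × 31 + 21  ⟹  21 = (-1)·135 + (3)·52
31 = 1 × 21 + 10  ⟹  10 = (2)·135 + (-5)·52
21 = 2 × 10 + 1  ⟹  1 = (-5)·135 + (13)·52
So (13)·52 ≡ 1 (mod 135), i.e. 52^(-1) ≡ 13 (mod 135).
Check: 52 × 13 = 676 ≡ 1 (mod 135)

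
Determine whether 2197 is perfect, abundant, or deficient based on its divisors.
deficient

Proper divisors of 2197: sum = 1 + 13 + 169 = 183
Since 183 < 2197, 2197 is deficient.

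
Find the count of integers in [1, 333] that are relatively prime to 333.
216

333 = 3^2 × 37
φ(n) = n × ∏(1 - 1/p) for each prime p dividing n
φ(333) = 333 × (1 - 1/3) × (1 - 1/37) = 216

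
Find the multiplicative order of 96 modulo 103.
102

103 is prime, so ord(96) divides φ(103) = 102.
Divisors of 102: 1, 2, 3, 6, 17, 34, 51, 102.
Repeated squaring: 96^1 ≡ 96, 96^2 ≡ 49, 96^4 ≡ 32, 96^8 ≡ 97, 96^16 ≡ 36, 96^32 ≡ 60, 96^64 ≡ 98 (mod 103).
Test 96^d mod 103 for each divisor d in increasing order:
96^1 ≡ 96
96^2 ≡ 49
96^3 = 96^2·96^1 ≡ 69
96^6 = 96^4·96^2 ≡ 23
96^17 = 96^16·96^1 ≡ 57
96^34 = 96^32·96^2 ≡ 56
96^51 = 96^32·96^16·96^2·96^1 ≡ 102
96^102 = 96^64·96^32·96^4·96^2 ≡ 1  ← first divisor giving 1
The order is 102.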